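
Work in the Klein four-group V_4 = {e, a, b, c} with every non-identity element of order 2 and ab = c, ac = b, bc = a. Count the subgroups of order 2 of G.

3

|G| = 4 and 2 | 4, so subgroups of order 2 are possible by Lagrange.
The subgroups of order 2 are: {e, a}; {e, b}; {e, c}.
So G has 3 subgroups of order 2.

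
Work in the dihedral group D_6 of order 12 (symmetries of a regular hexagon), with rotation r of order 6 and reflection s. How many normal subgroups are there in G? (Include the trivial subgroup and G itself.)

7

G has 16 subgroups. Checking conjugation-invariance by order — order 1: 1/1 normal; order 2: 1/7 normal; order 3: 1/1 normal; order 4: 0/3 normal; order 6: 3/3 normal; order 12: 1/1 normal.
Total normal subgroups: 7.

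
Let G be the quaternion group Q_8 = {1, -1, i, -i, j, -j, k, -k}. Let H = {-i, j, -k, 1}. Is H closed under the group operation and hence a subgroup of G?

No

j ∈ H but its inverse -j ∉ H, so H is not a subgroup.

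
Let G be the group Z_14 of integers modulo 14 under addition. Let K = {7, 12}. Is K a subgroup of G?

No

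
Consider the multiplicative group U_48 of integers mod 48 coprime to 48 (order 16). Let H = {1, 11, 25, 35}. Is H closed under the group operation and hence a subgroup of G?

|H| = 4 divides |G| = 16, consistent with Lagrange.
H contains the identity, every element's inverse is in H, and H is closed under ·: it is a subgroup.
In fact H = ⟨11⟩.

Yes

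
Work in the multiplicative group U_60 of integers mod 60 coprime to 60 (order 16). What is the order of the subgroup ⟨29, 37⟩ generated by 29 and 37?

|⟨29⟩| = 2 and |⟨37⟩| = 4, so |H| is a multiple of lcm(2, 4) = 4 and divides |G| = 16.
Closing under the operation: H = {1, 13, 17, 29, 37, 41, 49, 53}, so |H| = 8.

8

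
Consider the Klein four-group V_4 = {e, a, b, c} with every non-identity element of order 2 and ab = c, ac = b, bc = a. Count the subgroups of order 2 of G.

3

|G| = 4 and 2 | 4, so subgroups of order 2 are possible by Lagrange.
The subgroups of order 2 are: {e, a}; {e, b}; {e, c}.
So G has 3 subgroups of order 2.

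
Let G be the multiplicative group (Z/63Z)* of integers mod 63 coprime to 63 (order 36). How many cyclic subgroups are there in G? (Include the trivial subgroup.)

A cyclic subgroup of order d is generated by each of its φ(d) elements of order d, so the cyclic subgroups of order d number (#elements of order d)/φ(d).
Cyclic subgroups by order — order 1: 1; order 2: 3; order 3: 4; order 6: 12.
Total: 20.

20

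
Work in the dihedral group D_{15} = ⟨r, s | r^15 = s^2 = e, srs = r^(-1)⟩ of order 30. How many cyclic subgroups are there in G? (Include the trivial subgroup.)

Group the elements of G by the cyclic subgroup they generate; each cyclic subgroup of order d accounts for φ(d) elements.
Cyclic subgroups by order — order 1: 1; order 2: 15; order 3: 1; order 5: 1; order 15: 1.
Total: 19.

19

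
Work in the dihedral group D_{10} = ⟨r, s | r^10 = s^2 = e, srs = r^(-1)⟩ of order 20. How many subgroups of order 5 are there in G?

1

|G| = 20 and 5 | 20, so subgroups of order 5 are possible by Lagrange.
The subgroups of order 5 are: {e, r^2, r^4, r^6, r^8}.
So G has 1 subgroup of order 5.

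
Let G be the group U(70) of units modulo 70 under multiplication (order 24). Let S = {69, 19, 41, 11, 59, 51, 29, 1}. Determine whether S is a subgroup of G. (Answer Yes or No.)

Closure fails: 41 · 11 = 31 ∉ S. So S is not a subgroup.

No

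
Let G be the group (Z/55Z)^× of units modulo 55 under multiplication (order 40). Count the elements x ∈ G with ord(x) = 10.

12

Enumerating element orders in G gives 12 elements of order 10.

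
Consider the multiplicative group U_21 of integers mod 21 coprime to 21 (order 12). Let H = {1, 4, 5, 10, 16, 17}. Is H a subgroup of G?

No

10 ∈ H but its inverse 19 ∉ H, so H is not a subgroup.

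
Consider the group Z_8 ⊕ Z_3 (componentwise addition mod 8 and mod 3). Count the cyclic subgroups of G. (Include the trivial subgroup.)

A cyclic subgroup of order d is generated by each of its φ(d) elements of order d, so the cyclic subgroups of order d number (#elements of order d)/φ(d).
Cyclic subgroups by order — order 1: 1; order 2: 1; order 3: 1; order 4: 1; order 6: 1; order 8: 1; order 12: 1; order 24: 1.
Total: 8.

8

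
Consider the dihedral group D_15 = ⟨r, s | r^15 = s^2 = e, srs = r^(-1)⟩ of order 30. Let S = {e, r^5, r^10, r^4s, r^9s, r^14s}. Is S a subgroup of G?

|S| = 6 divides |G| = 30, consistent with Lagrange.
S contains the identity, every element's inverse is in S, and S is closed under ·: it is a subgroup.

Yes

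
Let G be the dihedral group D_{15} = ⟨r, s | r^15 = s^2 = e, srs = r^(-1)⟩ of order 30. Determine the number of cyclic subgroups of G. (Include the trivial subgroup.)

19

A cyclic subgroup of order d is generated by each of its φ(d) elements of order d, so the cyclic subgroups of order d number (#elements of order d)/φ(d).
Cyclic subgroups by order — order 1: 1; order 2: 15; order 3: 1; order 5: 1; order 15: 1.
Total: 19.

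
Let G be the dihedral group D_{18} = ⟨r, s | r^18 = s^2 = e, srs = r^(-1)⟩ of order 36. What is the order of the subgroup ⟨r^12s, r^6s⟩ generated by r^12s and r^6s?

6

|⟨r^12s⟩| = 2 and |⟨r^6s⟩| = 2, so |H| is a multiple of lcm(2, 2) = 2 and divides |G| = 36.
Closing under the operation: H = {e, r^6, r^12, s, r^6s, r^12s}, so |H| = 6.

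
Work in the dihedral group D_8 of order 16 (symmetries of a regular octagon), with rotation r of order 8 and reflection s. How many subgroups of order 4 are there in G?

|G| = 16 and 4 | 16, so subgroups of order 4 are possible by Lagrange.
The subgroups of order 4 are: {e, r^2, r^4, r^6}; {e, r^4, r^2s, r^6s}; {e, r^4, r^3s, r^7s}; {e, r^4, s, r^4s}; … (5 in all).
So G has 5 subgroups of order 4.

5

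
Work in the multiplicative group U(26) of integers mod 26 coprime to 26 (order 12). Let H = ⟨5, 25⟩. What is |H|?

4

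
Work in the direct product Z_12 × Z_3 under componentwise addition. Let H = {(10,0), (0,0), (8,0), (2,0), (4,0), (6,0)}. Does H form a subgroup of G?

|H| = 6 divides |G| = 36, consistent with Lagrange.
H contains the identity, every element's inverse is in H, and H is closed under +: it is a subgroup.
In fact H = ⟨(10,0)⟩.

Yes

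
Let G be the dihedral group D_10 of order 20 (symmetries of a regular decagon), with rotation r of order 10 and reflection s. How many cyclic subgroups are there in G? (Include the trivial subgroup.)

14

A cyclic subgroup of order d is generated by each of its φ(d) elements of order d, so the cyclic subgroups of order d number (#elements of order d)/φ(d).
Cyclic subgroups by order — order 1: 1; order 2: 11; order 5: 1; order 10: 1.
Total: 14.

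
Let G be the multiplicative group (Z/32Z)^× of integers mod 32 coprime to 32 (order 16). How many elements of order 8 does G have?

8

The elements of order 8 are: 3, 5, 11, 13, 19, 21, 27, 29.
That's 8.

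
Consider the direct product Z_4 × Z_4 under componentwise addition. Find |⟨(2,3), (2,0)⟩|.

8

|⟨(2,3)⟩| = 4 and |⟨(2,0)⟩| = 2, so |H| is a multiple of lcm(4, 2) = 4 and divides |G| = 16.
Closing under the operation: H = {(0,0), (0,1), (0,2), (0,3), (2,0), (2,1), (2,2), (2,3)}, so |H| = 8.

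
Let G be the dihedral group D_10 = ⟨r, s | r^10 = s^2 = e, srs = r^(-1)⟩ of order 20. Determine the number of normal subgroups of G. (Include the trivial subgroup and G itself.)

7

G has 22 subgroups. Checking conjugation-invariance by order — order 1: 1/1 normal; order 2: 1/11 normal; order 4: 0/5 normal; order 5: 1/1 normal; order 10: 3/3 normal; order 20: 1/1 normal.
Total normal subgroups: 7.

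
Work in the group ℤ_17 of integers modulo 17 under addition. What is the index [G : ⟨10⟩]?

1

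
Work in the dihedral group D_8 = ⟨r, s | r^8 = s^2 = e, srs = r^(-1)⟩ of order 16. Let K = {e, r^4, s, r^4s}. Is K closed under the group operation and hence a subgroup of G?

|K| = 4 divides |G| = 16, consistent with Lagrange.
K contains the identity, every element's inverse is in K, and K is closed under ·: it is a subgroup.

Yes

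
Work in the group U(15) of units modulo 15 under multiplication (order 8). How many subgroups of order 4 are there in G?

3

|G| = 8 and 4 | 8, so subgroups of order 4 are possible by Lagrange.
The subgroups of order 4 are: {1, 4, 11, 14}; {1, 4, 7, 13}; {1, 2, 4, 8}.
So G has 3 subgroups of order 4.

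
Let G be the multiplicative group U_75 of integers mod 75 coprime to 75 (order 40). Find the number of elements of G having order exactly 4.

The elements of order 4 are: 7, 32, 43, 68.
That's 4.

4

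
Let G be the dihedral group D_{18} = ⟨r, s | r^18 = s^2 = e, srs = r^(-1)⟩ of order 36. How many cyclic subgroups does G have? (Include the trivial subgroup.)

24

A cyclic subgroup of order d is generated by each of its φ(d) elements of order d, so the cyclic subgroups of order d number (#elements of order d)/φ(d).
Cyclic subgroups by order — order 1: 1; order 2: 19; order 3: 1; order 6: 1; order 9: 1; order 18: 1.
Total: 24.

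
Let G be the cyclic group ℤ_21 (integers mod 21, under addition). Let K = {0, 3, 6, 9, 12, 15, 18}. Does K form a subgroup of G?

Yes

|K| = 7 divides |G| = 21, consistent with Lagrange.
K contains the identity, every element's inverse is in K, and K is closed under +: it is a subgroup.
In fact K = ⟨18⟩.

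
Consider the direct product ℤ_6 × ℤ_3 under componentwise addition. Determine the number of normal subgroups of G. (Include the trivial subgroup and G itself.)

12

G is abelian, so every subgroup is normal.
G has 12 subgroups in total, hence 12 normal subgroups.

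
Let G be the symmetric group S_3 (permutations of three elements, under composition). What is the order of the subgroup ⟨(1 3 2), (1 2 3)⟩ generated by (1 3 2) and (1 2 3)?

|⟨(1 3 2)⟩| = 3 and |⟨(1 2 3)⟩| = 3, so |H| is a multiple of lcm(3, 3) = 3 and divides |G| = 6.
Closing under the operation: H = {e, (1 2 3), (1 3 2)}, so |H| = 3.

3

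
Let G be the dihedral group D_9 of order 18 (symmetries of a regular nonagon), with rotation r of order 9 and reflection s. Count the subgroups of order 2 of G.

|G| = 18 and 2 | 18, so subgroups of order 2 are possible by Lagrange.
The subgroups of order 2 are: {e, r^2s}; {e, r^3s}; {e, r^4s}; {e, r^5s}; … (9 in all).
So G has 9 subgroups of order 2.

9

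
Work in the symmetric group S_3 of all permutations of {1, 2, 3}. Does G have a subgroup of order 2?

Yes

2 | 6. A subgroup of order 2 is {e, (1 2)}.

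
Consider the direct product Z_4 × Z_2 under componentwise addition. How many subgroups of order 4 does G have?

3

|G| = 8 and 4 | 8, so subgroups of order 4 are possible by Lagrange.
The subgroups of order 4 are: {(0,0), (0,1), (2,0), (2,1)}; {(0,0), (1,0), (2,0), (3,0)}; {(0,0), (1,1), (2,0), (3,1)}.
So G has 3 subgroups of order 4.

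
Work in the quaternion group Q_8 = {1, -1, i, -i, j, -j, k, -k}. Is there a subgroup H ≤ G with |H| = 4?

Yes

4 | 8. A subgroup of order 4 is {1, -1, i, -i}.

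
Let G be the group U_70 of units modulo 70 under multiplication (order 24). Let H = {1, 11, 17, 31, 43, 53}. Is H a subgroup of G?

No

17 ∈ H but its inverse 33 ∉ H, so H is not a subgroup.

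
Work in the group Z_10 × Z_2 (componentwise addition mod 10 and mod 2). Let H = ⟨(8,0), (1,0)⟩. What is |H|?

|⟨(8,0)⟩| = 5 and |⟨(1,0)⟩| = 10, so |H| is a multiple of lcm(5, 10) = 10 and divides |G| = 20.
Closing under the operation: H = {(0,0), (1,0), (2,0), (3,0), (4,0), (5,0), (6,0), (7,0), (8,0), (9,0)}, so |H| = 10.

10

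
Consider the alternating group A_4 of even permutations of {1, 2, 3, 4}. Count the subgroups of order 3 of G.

4

|G| = 12 and 3 | 12, so subgroups of order 3 are possible by Lagrange.
The subgroups of order 3 are: {e, (1 2 3), (1 3 2)}; {e, (1 2 4), (1 4 2)}; {e, (1 3 4), (1 4 3)}; {e, (2 3 4), (2 4 3)}.
So G has 4 subgroups of order 3.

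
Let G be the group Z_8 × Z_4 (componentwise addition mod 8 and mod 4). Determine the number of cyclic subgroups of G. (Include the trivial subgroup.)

A cyclic subgroup of order d is generated by each of its φ(d) elements of order d, so the cyclic subgroups of order d number (#elements of order d)/φ(d).
Cyclic subgroups by order — order 1: 1; order 2: 3; order 4: 6; order 8: 4.
Total: 14.

14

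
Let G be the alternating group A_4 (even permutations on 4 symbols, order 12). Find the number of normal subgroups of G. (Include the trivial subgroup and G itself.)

3

G has 10 subgroups. Checking conjugation-invariance by order — order 1: 1/1 normal; order 2: 0/3 normal; order 3: 0/4 normal; order 4: 1/1 normal; order 12: 1/1 normal.
Total normal subgroups: 3.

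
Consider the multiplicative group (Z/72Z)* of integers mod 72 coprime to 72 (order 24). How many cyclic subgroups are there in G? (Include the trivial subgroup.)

16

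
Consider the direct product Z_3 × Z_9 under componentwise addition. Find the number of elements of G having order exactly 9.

An element (a,b) has order lcm(ord(a), ord(b)); count pairs with lcm equal to 9.
Enumerating gives 18 such elements.

18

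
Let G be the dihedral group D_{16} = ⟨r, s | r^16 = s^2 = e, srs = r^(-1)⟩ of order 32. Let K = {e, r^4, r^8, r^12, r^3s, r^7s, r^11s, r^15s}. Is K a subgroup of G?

Yes

|K| = 8 divides |G| = 32, consistent with Lagrange.
K contains the identity, every element's inverse is in K, and K is closed under ·: it is a subgroup.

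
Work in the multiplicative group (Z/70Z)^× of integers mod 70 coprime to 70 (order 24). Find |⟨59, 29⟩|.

12

|⟨59⟩| = 6 and |⟨29⟩| = 2, so |H| is a multiple of lcm(6, 2) = 6 and divides |G| = 24.
Closing under the operation: H = {1, 9, 11, 19, 29, 31, 39, 41, 51, 59, 61, 69}, so |H| = 12.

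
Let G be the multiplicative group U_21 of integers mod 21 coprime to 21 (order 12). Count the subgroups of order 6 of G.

|G| = 12 and 6 | 12, so subgroups of order 6 are possible by Lagrange.
The subgroups of order 6 are: {1, 4, 10, 13, 16, 19}; {1, 2, 4, 8, 11, 16}; {1, 4, 5, 16, 17, 20}.
So G has 3 subgroups of order 6.

3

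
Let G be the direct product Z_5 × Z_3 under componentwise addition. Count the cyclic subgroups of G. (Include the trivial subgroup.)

4

A cyclic subgroup of order d is generated by each of its φ(d) elements of order d, so the cyclic subgroups of order d number (#elements of order d)/φ(d).
Cyclic subgroups by order — order 1: 1; order 3: 1; order 5: 1; order 15: 1.
Total: 4.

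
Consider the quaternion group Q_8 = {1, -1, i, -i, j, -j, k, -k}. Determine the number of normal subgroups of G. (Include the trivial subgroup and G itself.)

G has 6 subgroups. Checking conjugation-invariance by order — order 1: 1/1 normal; order 2: 1/1 normal; order 4: 3/3 normal; order 8: 1/1 normal.
Total normal subgroups: 6.

6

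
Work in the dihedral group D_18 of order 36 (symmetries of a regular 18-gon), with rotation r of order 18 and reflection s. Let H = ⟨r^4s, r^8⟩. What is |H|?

18

|⟨r^4s⟩| = 2 and |⟨r^8⟩| = 9, so |H| is a multiple of lcm(2, 9) = 18 and divides |G| = 36.
Closing under the operation: H = {e, r^2, r^4, r^6, r^8, r^10, r^12, r^14, r^16, s, r^2s, r^4s, r^6s, r^8s, r^10s, r^12s, r^14s, r^16s}, so |H| = 18.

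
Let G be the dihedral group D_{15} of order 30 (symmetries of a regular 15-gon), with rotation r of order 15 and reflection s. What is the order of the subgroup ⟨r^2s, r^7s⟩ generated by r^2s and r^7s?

|⟨r^2s⟩| = 2 and |⟨r^7s⟩| = 2, so |H| is a multiple of lcm(2, 2) = 2 and divides |G| = 30.
Closing under the operation: H = {e, r^5, r^10, r^2s, r^7s, r^12s}, so |H| = 6.

6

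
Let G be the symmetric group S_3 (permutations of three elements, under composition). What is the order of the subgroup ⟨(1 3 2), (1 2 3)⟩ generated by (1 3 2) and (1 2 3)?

|⟨(1 3 2)⟩| = 3 and |⟨(1 2 3)⟩| = 3, so |H| is a multiple of lcm(3, 3) = 3 and divides |G| = 6.
Closing under the operation: H = {e, (1 2 3), (1 3 2)}, so |H| = 3.

3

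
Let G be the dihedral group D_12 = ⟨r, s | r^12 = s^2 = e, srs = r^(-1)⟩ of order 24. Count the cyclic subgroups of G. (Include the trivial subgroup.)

A cyclic subgroup of order d is generated by each of its φ(d) elements of order d, so the cyclic subgroups of order d number (#elements of order d)/φ(d).
Cyclic subgroups by order — order 1: 1; order 2: 13; order 3: 1; order 4: 1; order 6: 1; order 12: 1.
Total: 18.

18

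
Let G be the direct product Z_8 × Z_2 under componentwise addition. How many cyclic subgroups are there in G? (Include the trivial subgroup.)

Each element a generates a cyclic subgroup ⟨a⟩; distinct elements may generate the same one (a cyclic group of order d has φ(d) generators).
Cyclic subgroups by order — order 1: 1; order 2: 3; order 4: 2; order 8: 2.
Total: 8.

8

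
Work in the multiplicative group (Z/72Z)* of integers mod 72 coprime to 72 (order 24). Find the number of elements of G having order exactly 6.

14

Enumerating element orders in G gives 14 elements of order 6.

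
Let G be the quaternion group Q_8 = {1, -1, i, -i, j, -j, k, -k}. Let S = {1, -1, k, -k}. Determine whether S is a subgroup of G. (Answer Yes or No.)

|S| = 4 divides |G| = 8, consistent with Lagrange.
S contains the identity, every element's inverse is in S, and S is closed under ·: it is a subgroup.
In fact S = ⟨-k⟩.

Yes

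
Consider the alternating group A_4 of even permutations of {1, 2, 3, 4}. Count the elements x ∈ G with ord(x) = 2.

The elements of order 2 are: (1 2)(3 4), (1 3)(2 4), (1 4)(2 3).
That's 3.

3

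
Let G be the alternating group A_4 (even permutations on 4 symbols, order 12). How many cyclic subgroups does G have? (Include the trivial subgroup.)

Group the elements of G by the cyclic subgroup they generate; each cyclic subgroup of order d accounts for φ(d) elements.
Cyclic subgroups by order — order 1: 1; order 2: 3; order 3: 4.
Total: 8.

8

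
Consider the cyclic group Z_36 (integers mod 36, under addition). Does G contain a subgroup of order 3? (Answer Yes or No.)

Yes

3 | 36. A subgroup of order 3 is {0, 12, 24}.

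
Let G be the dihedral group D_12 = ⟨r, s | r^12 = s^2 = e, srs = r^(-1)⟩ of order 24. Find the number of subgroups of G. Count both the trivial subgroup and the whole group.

|G| = 24, so by Lagrange every subgroup order divides 24. Divisors: 1, 2, 3, 4, 6, 8, 12, 24.
Subgroups by order — order 1: 1; order 2: 13; order 3: 1; order 4: 7; order 6: 5; order 8: 3; order 12: 3; order 24: 1.
Total: 1 + 13 + 1 + 7 + 5 + 3 + 3 + 1 = 34.

34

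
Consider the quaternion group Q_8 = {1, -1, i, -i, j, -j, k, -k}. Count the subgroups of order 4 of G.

|G| = 8 and 4 | 8, so subgroups of order 4 are possible by Lagrange.
The subgroups of order 4 are: {1, -1, i, -i}; {1, -1, j, -j}; {1, -1, k, -k}.
So G has 3 subgroups of order 4.

3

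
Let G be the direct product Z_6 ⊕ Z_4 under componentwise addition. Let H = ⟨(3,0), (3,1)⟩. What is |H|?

8

|⟨(3,0)⟩| = 2 and |⟨(3,1)⟩| = 4, so |H| is a multiple of lcm(2, 4) = 4 and divides |G| = 24.
Closing under the operation: H = {(0,0), (0,1), (0,2), (0,3), (3,0), (3,1), (3,2), (3,3)}, so |H| = 8.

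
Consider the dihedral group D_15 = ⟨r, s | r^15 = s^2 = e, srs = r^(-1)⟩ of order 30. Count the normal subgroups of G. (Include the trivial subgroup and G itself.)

5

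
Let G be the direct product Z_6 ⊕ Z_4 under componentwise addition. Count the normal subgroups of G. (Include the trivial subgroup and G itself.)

16

G is abelian, so every subgroup is normal.
G has 16 subgroups in total, hence 16 normal subgroups.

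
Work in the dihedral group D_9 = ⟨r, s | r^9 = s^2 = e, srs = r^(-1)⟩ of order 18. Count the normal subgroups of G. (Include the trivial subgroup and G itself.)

G has 16 subgroups. Checking conjugation-invariance by order — order 1: 1/1 normal; order 2: 0/9 normal; order 3: 1/1 normal; order 6: 0/3 normal; order 9: 1/1 normal; order 18: 1/1 normal.
Total normal subgroups: 4.

4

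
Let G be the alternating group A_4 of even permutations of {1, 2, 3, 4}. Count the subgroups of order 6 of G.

0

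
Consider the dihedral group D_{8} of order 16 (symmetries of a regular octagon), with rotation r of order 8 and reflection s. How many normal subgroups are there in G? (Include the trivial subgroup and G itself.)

G has 19 subgroups. Checking conjugation-invariance by order — order 1: 1/1 normal; order 2: 1/9 normal; order 4: 1/5 normal; order 8: 3/3 normal; order 16: 1/1 normal.
Total normal subgroups: 7.

7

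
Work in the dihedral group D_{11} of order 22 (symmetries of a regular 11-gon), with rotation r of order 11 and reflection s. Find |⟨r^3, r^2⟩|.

11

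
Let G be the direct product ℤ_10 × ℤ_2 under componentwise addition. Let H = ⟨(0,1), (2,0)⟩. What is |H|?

10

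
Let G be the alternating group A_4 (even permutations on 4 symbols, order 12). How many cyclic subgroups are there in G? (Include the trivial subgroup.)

A cyclic subgroup of order d is generated by each of its φ(d) elements of order d, so the cyclic subgroups of order d number (#elements of order d)/φ(d).
Cyclic subgroups by order — order 1: 1; order 2: 3; order 3: 4.
Total: 8.

8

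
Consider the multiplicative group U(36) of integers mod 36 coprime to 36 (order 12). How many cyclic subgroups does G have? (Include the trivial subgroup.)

8

Group the elements of G by the cyclic subgroup they generate; each cyclic subgroup of order d accounts for φ(d) elements.
Cyclic subgroups by order — order 1: 1; order 2: 3; order 3: 1; order 6: 3.
Total: 8.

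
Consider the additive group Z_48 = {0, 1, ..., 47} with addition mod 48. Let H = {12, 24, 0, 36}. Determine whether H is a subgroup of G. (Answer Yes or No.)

|H| = 4 divides |G| = 48, consistent with Lagrange.
H contains the identity, every element's inverse is in H, and H is closed under +: it is a subgroup.
In fact H = ⟨12⟩.

Yes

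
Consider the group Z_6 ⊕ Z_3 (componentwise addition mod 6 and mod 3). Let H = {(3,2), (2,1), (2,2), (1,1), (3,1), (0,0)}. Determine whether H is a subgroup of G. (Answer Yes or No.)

No

(2,1) ∈ H but its inverse (4,2) ∉ H, so H is not a subgroup.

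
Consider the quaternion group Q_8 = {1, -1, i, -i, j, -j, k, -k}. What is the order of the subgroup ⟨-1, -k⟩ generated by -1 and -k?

|⟨-1⟩| = 2 and |⟨-k⟩| = 4, so |H| is a multiple of lcm(2, 4) = 4 and divides |G| = 8.
Closing under the operation: H = {1, -1, k, -k}, so |H| = 4.

4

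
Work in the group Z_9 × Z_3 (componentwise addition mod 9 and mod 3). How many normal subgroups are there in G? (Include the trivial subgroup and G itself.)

10

G is abelian, so every subgroup is normal.
G has 10 subgroups in total, hence 10 normal subgroups.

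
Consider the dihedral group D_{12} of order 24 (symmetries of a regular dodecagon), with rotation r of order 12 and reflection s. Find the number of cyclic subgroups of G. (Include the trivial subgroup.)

Group the elements of G by the cyclic subgroup they generate; each cyclic subgroup of order d accounts for φ(d) elements.
Cyclic subgroups by order — order 1: 1; order 2: 13; order 3: 1; order 4: 1; order 6: 1; order 12: 1.
Total: 18.

18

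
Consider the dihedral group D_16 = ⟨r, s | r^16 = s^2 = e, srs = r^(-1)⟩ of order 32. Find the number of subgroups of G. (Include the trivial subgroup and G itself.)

|G| = 32, so by Lagrange every subgroup order divides 32. Divisors: 1, 2, 4, 8, 16, 32.
Subgroups by order — order 1: 1; order 2: 17; order 4: 9; order 8: 5; order 16: 3; order 32: 1.
Total: 1 + 17 + 9 + 5 + 3 + 1 = 36.

36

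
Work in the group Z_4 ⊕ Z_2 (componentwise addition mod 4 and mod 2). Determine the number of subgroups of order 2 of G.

|G| = 8 and 2 | 8, so subgroups of order 2 are possible by Lagrange.
The subgroups of order 2 are: {(0,0), (0,1)}; {(0,0), (2,0)}; {(0,0), (2,1)}.
So G has 3 subgroups of order 2.

3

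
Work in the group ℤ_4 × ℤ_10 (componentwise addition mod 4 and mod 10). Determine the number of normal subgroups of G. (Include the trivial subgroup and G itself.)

G is abelian, so every subgroup is normal.
G has 16 subgroups in total, hence 16 normal subgroups.

16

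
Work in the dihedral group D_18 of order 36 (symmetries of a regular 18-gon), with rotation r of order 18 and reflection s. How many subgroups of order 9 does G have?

1

|G| = 36 and 9 | 36, so subgroups of order 9 are possible by Lagrange.
The subgroups of order 9 are: {e, r^2, r^4, r^6, r^8, r^10, r^12, r^14, r^16}.
So G has 1 subgroup of order 9.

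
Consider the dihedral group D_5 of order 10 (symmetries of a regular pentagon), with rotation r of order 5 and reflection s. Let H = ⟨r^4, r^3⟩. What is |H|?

5

|⟨r^4⟩| = 5 and |⟨r^3⟩| = 5, so |H| is a multiple of lcm(5, 5) = 5 and divides |G| = 10.
Closing under the operation: H = {e, r, r^2, r^3, r^4}, so |H| = 5.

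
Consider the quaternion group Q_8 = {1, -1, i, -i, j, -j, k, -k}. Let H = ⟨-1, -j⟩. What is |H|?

|⟨-1⟩| = 2 and |⟨-j⟩| = 4, so |H| is a multiple of lcm(2, 4) = 4 and divides |G| = 8.
Closing under the operation: H = {1, -1, j, -j}, so |H| = 4.

4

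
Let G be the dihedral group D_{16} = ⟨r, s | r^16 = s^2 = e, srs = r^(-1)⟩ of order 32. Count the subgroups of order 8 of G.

5

|G| = 32 and 8 | 32, so subgroups of order 8 are possible by Lagrange.
The subgroups of order 8 are: {e, r^2, r^4, r^6, r^8, r^10, r^12, r^14}; {e, r^4, r^8, r^12, r^2s, r^6s, r^10s, r^14s}; {e, r^4, r^8, r^12, r^3s, r^7s, r^11s, r^15s}; {e, r^4, r^8, r^12, s, r^4s, r^8s, r^12s}; … (5 in all).
So G has 5 subgroups of order 8.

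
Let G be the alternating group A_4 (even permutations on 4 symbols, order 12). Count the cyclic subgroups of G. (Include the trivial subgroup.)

8

Group the elements of G by the cyclic subgroup they generate; each cyclic subgroup of order d accounts for φ(d) elements.
Cyclic subgroups by order — order 1: 1; order 2: 3; order 3: 4.
Total: 8.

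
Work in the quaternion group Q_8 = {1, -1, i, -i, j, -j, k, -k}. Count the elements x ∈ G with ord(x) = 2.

1

The elements of order 2 are: -1.
That's 1.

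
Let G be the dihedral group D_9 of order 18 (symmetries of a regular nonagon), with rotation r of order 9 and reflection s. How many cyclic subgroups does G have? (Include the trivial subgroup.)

Each element a generates a cyclic subgroup ⟨a⟩; distinct elements may generate the same one (a cyclic group of order d has φ(d) generators).
Cyclic subgroups by order — order 1: 1; order 2: 9; order 3: 1; order 9: 1.
Total: 12.

12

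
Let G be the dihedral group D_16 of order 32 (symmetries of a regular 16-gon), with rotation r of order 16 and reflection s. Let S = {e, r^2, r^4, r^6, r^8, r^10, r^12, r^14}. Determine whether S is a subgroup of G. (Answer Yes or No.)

Yes

|S| = 8 divides |G| = 32, consistent with Lagrange.
S contains the identity, every element's inverse is in S, and S is closed under ·: it is a subgroup.
In fact S = ⟨r^2⟩.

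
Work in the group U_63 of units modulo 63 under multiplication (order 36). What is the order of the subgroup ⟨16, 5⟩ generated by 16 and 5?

|⟨16⟩| = 3 and |⟨5⟩| = 6, so |H| is a multiple of lcm(3, 6) = 6 and divides |G| = 36.
Closing under the operation: H = {1, 4, 5, 16, 17, 20, 22, 25, 26, 37, 38, 41, 43, 46, 47, 58, 59, 62}, so |H| = 18.

18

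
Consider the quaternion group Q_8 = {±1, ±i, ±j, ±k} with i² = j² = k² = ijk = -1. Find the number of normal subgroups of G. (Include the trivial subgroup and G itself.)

6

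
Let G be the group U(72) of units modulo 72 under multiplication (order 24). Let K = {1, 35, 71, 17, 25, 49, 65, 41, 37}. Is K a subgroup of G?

|K| = 9 does not divide |G| = 24, so by Lagrange K is not a subgroup.

No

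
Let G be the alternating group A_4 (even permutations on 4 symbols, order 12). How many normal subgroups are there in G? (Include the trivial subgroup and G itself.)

3

G has 10 subgroups. Checking conjugation-invariance by order — order 1: 1/1 normal; order 2: 0/3 normal; order 3: 0/4 normal; order 4: 1/1 normal; order 12: 1/1 normal.
Total normal subgroups: 3.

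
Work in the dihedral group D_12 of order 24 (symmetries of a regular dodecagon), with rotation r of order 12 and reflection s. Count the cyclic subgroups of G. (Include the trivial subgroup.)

Each element a generates a cyclic subgroup ⟨a⟩; distinct elements may generate the same one (a cyclic group of order d has φ(d) generators).
Cyclic subgroups by order — order 1: 1; order 2: 13; order 3: 1; order 4: 1; order 6: 1; order 12: 1.
Total: 18.

18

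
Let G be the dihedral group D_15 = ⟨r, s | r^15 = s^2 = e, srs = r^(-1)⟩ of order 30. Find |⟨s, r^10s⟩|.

6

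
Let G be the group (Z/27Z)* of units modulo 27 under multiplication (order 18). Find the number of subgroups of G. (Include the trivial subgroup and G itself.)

|G| = 18, so by Lagrange every subgroup order divides 18. Divisors: 1, 2, 3, 6, 9, 18.
Subgroups by order — order 1: 1; order 2: 1; order 3: 1; order 6: 1; order 9: 1; order 18: 1.
Total: 1 + 1 + 1 + 1 + 1 + 1 = 6.

6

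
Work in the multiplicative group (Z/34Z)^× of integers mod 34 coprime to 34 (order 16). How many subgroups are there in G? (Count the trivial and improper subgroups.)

5

|G| = 16, so by Lagrange every subgroup order divides 16. Divisors: 1, 2, 4, 8, 16.
Subgroups by order — order 1: 1; order 2: 1; order 4: 1; order 8: 1; order 16: 1.
Total: 1 + 1 + 1 + 1 + 1 = 5.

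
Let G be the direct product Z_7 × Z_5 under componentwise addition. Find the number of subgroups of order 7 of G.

|G| = 35 and 7 | 35, so subgroups of order 7 are possible by Lagrange.
The subgroups of order 7 are: {(0,0), (1,0), (2,0), (3,0), (4,0), (5,0), (6,0)}.
So G has 1 subgroup of order 7.

1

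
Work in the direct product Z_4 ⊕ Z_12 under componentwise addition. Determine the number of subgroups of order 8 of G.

|G| = 48 and 8 | 48, so subgroups of order 8 are possible by Lagrange.
The subgroups of order 8 are: {(0,0), (0,3), (0,6), (0,9), (2,0), (2,3), (2,6), (2,9)}; {(0,0), (0,6), (1,0), (1,6), (2,0), (2,6), (3,0), (3,6)}; {(0,0), (0,6), (1,3), (1,9), (2,0), (2,6), (3,3), (3,9)}.
So G has 3 subgroups of order 8.

3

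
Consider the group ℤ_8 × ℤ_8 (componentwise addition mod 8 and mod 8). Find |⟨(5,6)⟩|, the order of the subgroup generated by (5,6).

The order of (5,6) in Z_8 × Z_8 is lcm(ord(5) in Z_8, ord(6) in Z_8).
ord(5) = 8 and ord(6) = 4, so |⟨(5,6)⟩| = lcm(8, 4) = 8.

8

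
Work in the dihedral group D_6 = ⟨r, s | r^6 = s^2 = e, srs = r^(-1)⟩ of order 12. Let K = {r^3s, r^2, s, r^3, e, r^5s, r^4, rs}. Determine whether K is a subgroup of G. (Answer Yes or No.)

No

|K| = 8 does not divide |G| = 12, so by Lagrange K is not a subgroup.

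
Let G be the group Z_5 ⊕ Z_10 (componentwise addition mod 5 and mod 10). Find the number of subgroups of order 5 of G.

6

|G| = 50 and 5 | 50, so subgroups of order 5 are possible by Lagrange.
The subgroups of order 5 are: {(0,0), (0,2), (0,4), (0,6), (0,8)}; {(0,0), (1,0), (2,0), (3,0), (4,0)}; {(0,0), (1,2), (2,4), (3,6), (4,8)}; {(0,0), (1,4), (2,8), (3,2), (4,6)}; … (6 in all).
So G has 6 subgroups of order 5.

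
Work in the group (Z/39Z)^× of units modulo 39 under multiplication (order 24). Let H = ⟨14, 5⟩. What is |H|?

|⟨14⟩| = 2 and |⟨5⟩| = 4, so |H| is a multiple of lcm(2, 4) = 4 and divides |G| = 24.
Closing under the operation: H = {1, 5, 8, 14, 25, 31, 34, 38}, so |H| = 8.

8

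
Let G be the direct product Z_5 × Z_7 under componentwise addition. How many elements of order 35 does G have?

24

An element (a,b) has order lcm(ord(a), ord(b)); count pairs with lcm equal to 35.
Enumerating gives 24 such elements.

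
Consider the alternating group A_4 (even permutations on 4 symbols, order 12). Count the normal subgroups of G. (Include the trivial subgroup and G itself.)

3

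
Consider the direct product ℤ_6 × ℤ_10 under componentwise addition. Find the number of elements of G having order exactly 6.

6

An element (a,b) has order lcm(ord(a), ord(b)); count pairs with lcm equal to 6.
Enumerating gives 6 such elements.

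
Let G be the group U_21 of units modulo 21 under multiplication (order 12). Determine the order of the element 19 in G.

6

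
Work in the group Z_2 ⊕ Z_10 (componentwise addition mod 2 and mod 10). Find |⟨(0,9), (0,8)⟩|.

10

|⟨(0,9)⟩| = 10 and |⟨(0,8)⟩| = 5, so |H| is a multiple of lcm(10, 5) = 10 and divides |G| = 20.
Closing under the operation: H = {(0,0), (0,1), (0,2), (0,3), (0,4), (0,5), (0,6), (0,7), (0,8), (0,9)}, so |H| = 10.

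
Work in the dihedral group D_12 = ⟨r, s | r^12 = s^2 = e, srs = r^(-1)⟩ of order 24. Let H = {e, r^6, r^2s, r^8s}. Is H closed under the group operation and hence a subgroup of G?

Yes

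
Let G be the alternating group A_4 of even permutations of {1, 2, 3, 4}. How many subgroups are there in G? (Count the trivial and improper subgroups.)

|G| = 12, so by Lagrange every subgroup order divides 12. Divisors: 1, 2, 3, 4, 6, 12.
Subgroups by order — order 1: 1; order 2: 3; order 3: 4; order 4: 1; order 6: 0; order 12: 1.
Total: 1 + 3 + 4 + 1 + 0 + 1 = 10.

10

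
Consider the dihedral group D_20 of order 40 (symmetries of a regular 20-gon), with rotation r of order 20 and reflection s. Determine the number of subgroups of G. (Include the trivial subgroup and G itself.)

48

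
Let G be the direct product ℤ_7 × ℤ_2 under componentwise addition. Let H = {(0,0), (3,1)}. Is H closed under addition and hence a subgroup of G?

(3,1) ∈ H but its inverse (4,1) ∉ H, so H is not a subgroup.

No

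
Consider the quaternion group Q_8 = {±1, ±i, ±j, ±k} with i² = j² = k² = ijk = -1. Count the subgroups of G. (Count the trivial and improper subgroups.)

|G| = 8, so by Lagrange every subgroup order divides 8. Divisors: 1, 2, 4, 8.
Subgroups by order — order 1: 1; order 2: 1; order 4: 3; order 8: 1.
Total: 1 + 1 + 3 + 1 = 6.

6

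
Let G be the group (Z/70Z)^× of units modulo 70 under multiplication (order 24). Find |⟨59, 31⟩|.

12

|⟨59⟩| = 6 and |⟨31⟩| = 6, so |H| is a multiple of lcm(6, 6) = 6 and divides |G| = 24.
Closing under the operation: H = {1, 9, 11, 19, 29, 31, 39, 41, 51, 59, 61, 69}, so |H| = 12.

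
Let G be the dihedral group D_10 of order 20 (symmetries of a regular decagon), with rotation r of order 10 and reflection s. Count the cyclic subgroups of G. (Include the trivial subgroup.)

14

Each element a generates a cyclic subgroup ⟨a⟩; distinct elements may generate the same one (a cyclic group of order d has φ(d) generators).
Cyclic subgroups by order — order 1: 1; order 2: 11; order 5: 1; order 10: 1.
Total: 14.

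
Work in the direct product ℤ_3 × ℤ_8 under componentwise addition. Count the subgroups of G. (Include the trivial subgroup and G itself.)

8

|G| = 24, so by Lagrange every subgroup order divides 24. Divisors: 1, 2, 3, 4, 6, 8, 12, 24.
Subgroups by order — order 1: 1; order 2: 1; order 3: 1; order 4: 1; order 6: 1; order 8: 1; order 12: 1; order 24: 1.
Total: 1 + 1 + 1 + 1 + 1 + 1 + 1 + 1 = 8.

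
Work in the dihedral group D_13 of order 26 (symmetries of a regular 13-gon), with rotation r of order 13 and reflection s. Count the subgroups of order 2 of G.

|G| = 26 and 2 | 26, so subgroups of order 2 are possible by Lagrange.
The subgroups of order 2 are: {e, r^10s}; {e, r^11s}; {e, r^12s}; {e, r^2s}; … (13 in all).
So G has 13 subgroups of order 2.

13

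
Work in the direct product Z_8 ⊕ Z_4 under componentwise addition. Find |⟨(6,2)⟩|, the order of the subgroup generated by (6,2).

The order of (6,2) in Z_8 × Z_4 is lcm(ord(6) in Z_8, ord(2) in Z_4).
ord(6) = 4 and ord(2) = 2, so |⟨(6,2)⟩| = lcm(4, 2) = 4.

4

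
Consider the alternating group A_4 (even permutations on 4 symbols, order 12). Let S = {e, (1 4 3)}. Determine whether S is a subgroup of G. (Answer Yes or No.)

No

(1 4 3) ∈ S but its inverse (1 3 4) ∉ S, so S is not a subgroup.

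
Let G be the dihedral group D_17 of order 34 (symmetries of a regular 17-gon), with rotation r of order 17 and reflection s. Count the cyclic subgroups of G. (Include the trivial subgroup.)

19

Group the elements of G by the cyclic subgroup they generate; each cyclic subgroup of order d accounts for φ(d) elements.
Cyclic subgroups by order — order 1: 1; order 2: 17; order 17: 1.
Total: 19.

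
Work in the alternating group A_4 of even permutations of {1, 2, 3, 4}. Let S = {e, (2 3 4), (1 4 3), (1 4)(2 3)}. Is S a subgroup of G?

No

(1 4 3) ∈ S but its inverse (1 3 4) ∉ S, so S is not a subgroup.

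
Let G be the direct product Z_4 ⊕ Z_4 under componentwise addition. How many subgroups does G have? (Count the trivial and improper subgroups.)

|G| = 16, so by Lagrange every subgroup order divides 16. Divisors: 1, 2, 4, 8, 16.
Subgroups by order — order 1: 1; order 2: 3; order 4: 7; order 8: 3; order 16: 1.
Total: 1 + 3 + 7 + 3 + 1 = 15.

15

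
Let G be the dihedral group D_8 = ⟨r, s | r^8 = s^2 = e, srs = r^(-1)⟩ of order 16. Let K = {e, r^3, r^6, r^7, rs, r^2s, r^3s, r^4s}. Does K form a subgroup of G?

r^6 ∈ K but its inverse r^2 ∉ K, so K is not a subgroup.

No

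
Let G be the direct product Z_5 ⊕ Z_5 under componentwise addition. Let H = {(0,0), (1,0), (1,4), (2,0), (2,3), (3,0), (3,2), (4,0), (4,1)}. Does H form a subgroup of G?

No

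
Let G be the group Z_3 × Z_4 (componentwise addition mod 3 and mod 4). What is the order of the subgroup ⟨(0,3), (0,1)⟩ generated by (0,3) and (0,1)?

4

|⟨(0,3)⟩| = 4 and |⟨(0,1)⟩| = 4, so |H| is a multiple of lcm(4, 4) = 4 and divides |G| = 12.
Closing under the operation: H = {(0,0), (0,1), (0,2), (0,3)}, so |H| = 4.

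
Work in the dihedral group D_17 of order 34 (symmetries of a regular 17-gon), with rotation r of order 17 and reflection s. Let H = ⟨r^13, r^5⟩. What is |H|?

|⟨r^13⟩| = 17 and |⟨r^5⟩| = 17, so |H| is a multiple of lcm(17, 17) = 17 and divides |G| = 34.
Closing under the operation: H = {e, r, r^2, r^3, r^4, r^5, r^6, r^7, r^8, r^9, r^10, r^11, r^12, r^13, r^14, r^15, r^16}, so |H| = 17.

17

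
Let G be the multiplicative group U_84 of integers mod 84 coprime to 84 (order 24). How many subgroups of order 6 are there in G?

|G| = 24 and 6 | 24, so subgroups of order 6 are possible by Lagrange.
The subgroups of order 6 are: {1, 11, 23, 25, 37, 71}; {1, 13, 25, 37, 61, 73}; {1, 5, 17, 25, 37, 41}; {1, 19, 25, 31, 37, 55}; … (7 in all).
So G has 7 subgroups of order 6.

7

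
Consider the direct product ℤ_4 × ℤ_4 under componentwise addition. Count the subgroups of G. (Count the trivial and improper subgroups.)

|G| = 16, so by Lagrange every subgroup order divides 16. Divisors: 1, 2, 4, 8, 16.
Subgroups by order — order 1: 1; order 2: 3; order 4: 7; order 8: 3; order 16: 1.
Total: 1 + 3 + 7 + 3 + 1 = 15.

15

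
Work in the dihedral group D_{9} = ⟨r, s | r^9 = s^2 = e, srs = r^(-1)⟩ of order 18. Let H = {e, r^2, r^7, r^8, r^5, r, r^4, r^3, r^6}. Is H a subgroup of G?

|H| = 9 divides |G| = 18, consistent with Lagrange.
H contains the identity, every element's inverse is in H, and H is closed under ·: it is a subgroup.
In fact H = ⟨r^4⟩.

Yes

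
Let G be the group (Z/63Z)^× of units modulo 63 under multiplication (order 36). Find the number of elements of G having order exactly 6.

Enumerating element orders in G gives 24 elements of order 6.

24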